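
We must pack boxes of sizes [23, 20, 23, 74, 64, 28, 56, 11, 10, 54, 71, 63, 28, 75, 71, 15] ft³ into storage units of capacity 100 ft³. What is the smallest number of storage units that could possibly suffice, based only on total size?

Total size = 23 + 20 + 23 + 74 + 64 + 28 + 56 + 11 + 10 + 54 + 71 + 63 + 28 + 75 + 71 + 15 = 686 ft³.
⌈686 / 100⌉ = 7.

7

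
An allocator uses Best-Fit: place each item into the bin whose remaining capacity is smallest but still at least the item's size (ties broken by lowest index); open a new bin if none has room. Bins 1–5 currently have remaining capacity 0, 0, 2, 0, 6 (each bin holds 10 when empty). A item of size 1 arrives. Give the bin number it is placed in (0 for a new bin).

3

Bins with room: bin 3 (2), bin 5 (6).
Tightest fit is bin 3 with 2 free.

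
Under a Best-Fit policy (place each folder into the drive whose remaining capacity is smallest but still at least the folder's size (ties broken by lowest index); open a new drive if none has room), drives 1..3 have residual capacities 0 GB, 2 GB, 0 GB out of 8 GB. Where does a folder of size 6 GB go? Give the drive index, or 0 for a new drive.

No drive has ≥ 6 GB free, so a new drive is opened.

0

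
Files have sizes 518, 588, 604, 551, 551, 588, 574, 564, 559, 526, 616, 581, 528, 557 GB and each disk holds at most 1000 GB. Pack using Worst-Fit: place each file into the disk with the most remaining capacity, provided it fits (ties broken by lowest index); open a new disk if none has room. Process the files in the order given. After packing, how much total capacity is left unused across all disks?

6095

Put 518 GB in disk 1; 482 GB remain.
Put 588 GB in disk 2; 412 GB remain.
Put 604 GB in disk 3; 396 GB remain.
Put 551 GB in disk 4; 449 GB remain.
Put 551 GB in disk 5; 449 GB remain.
Put 588 GB in disk 6; 412 GB remain.
Put 574 GB in disk 7; 426 GB remain.
Put 564 GB in disk 8; 436 GB remain.
Put 559 GB in disk 9; 441 GB remain.
Put 526 GB in disk 10; 474 GB remain.
Put 616 GB in disk 11; 384 GB remain.
Put 581 GB in disk 12; 419 GB remain.
Put 528 GB in disk 13; 472 GB remain.
Put 557 GB in disk 14; 443 GB remain.
14 disks × 1000 GB = 14000 GB; used 7905 GB; unused 6095 GB.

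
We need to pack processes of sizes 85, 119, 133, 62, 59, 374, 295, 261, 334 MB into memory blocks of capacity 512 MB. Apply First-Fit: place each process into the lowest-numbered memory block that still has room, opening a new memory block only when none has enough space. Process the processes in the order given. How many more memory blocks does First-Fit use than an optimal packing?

1

First-Fit: [85,119,133,62,59] [374] [295] [261] [334] → 5 memory blocks.
Total size 1722 MB; any packing needs at least ⌈1722/512⌉ = 4 memory blocks.
An optimal packing achieves that bound: [374,133] [334,119,59] [295,85,62] [261] → 4 memory blocks.
Excess: 5 − 4 = 1.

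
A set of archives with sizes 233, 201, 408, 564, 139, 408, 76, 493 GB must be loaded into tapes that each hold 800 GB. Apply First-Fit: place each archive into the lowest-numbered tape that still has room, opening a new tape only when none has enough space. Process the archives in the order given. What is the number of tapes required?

233 GB → tape 1 (remaining 567 GB)
201 GB → tape 1 (remaining 366 GB)
408 GB → tape 2 (remaining 392 GB)
564 GB → tape 3 (remaining 236 GB)
139 GB → tape 1 (remaining 227 GB)
408 GB → tape 4 (remaining 392 GB)
76 GB → tape 1 (remaining 151 GB)
493 GB → tape 5 (remaining 307 GB)

5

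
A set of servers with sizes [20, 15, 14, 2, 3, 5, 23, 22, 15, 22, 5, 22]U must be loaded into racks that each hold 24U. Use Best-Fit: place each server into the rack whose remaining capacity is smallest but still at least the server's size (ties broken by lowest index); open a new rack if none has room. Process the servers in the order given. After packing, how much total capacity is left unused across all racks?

24

rack 1: place 20U, 4U left
rack 2: place 15U, 9U left
rack 3: place 14U, 10U left
rack 1: place 2U, 2U left
rack 2: place 3U, 6U left
rack 2: place 5U, 1U left
rack 4: place 23U, 1U left
rack 5: place 22U, 2U left
rack 6: place 15U, 9U left
rack 7: place 22U, 2U left
rack 6: place 5U, 4U left
rack 8: place 22U, 2U left
8 racks × 24U = 192U; used 168U; unused 24U.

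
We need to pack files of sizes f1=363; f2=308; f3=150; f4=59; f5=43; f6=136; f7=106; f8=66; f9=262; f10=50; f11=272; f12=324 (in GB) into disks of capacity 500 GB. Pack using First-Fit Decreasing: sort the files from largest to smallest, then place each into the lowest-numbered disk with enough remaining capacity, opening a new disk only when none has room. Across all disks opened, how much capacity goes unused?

Sorted descending: 363, 324, 308, 272, 262, 150, 136, 106, 66, 59, 50, 43.
disk 1: place 363 GB, 137 GB left
disk 2: place 324 GB, 176 GB left
disk 3: place 308 GB, 192 GB left
disk 4: place 272 GB, 228 GB left
disk 5: place 262 GB, 238 GB left
disk 2: place 150 GB, 26 GB left
disk 1: place 136 GB, 1 GB left
disk 3: place 106 GB, 86 GB left
disk 3: place 66 GB, 20 GB left
disk 4: place 59 GB, 169 GB left
disk 4: place 50 GB, 119 GB left
disk 4: place 43 GB, 76 GB left
5 disks × 500 GB = 2500 GB; used 2139 GB; unused 361 GB.

361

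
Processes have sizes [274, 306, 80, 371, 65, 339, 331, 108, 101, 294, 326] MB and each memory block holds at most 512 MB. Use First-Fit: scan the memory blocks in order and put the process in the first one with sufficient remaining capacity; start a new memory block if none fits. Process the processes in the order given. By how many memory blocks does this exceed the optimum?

First-Fit: [274,80,65] [306,108] [371,101] [339] [331] [294] [326] → 7 memory blocks.
7 processes exceed 256 MB (half the capacity), and no two of those can share a memory block, so at least 7 memory blocks are needed.
So 7 is already optimal.

0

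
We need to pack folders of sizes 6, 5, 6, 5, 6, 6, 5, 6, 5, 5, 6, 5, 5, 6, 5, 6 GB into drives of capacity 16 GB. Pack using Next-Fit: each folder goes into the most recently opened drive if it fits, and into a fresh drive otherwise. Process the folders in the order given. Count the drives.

7

6 GB → drive 1 (remaining 10 GB)
5 GB → drive 1 (remaining 5 GB)
6 GB → drive 2 (remaining 10 GB)
5 GB → drive 2 (remaining 5 GB)
6 GB → drive 3 (remaining 10 GB)
6 GB → drive 3 (remaining 4 GB)
5 GB → drive 4 (remaining 11 GB)
6 GB → drive 4 (remaining 5 GB)
5 GB → drive 4 (remaining 0 GB)
5 GB → drive 5 (remaining 11 GB)
6 GB → drive 5 (remaining 5 GB)
5 GB → drive 5 (remaining 0 GB)
5 GB → drive 6 (remaining 11 GB)
6 GB → drive 6 (remaining 5 GB)
5 GB → drive 6 (remaining 0 GB)
6 GB → drive 7 (remaining 10 GB)
Final drives: [6,5] [6,5] [6,6] [5,6,5] [5,6,5] [5,6,5] [6].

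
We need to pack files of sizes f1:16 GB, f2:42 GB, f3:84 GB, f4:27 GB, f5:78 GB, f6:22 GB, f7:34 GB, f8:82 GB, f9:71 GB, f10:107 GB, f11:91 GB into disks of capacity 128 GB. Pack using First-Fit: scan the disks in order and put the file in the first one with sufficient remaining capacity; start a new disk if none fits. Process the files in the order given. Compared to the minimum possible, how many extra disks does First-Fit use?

First-Fit: [16,42,27,22] [84,34] [78] [82] [71] [107] [91] → 7 disks.
Total size 654 GB; any packing needs at least ⌈654/128⌉ = 6 disks.
An optimal packing achieves that bound: [107,16] [91,34] [84,42] [82,27] [78,22] [71] → 6 disks.
Excess: 7 − 6 = 1.

1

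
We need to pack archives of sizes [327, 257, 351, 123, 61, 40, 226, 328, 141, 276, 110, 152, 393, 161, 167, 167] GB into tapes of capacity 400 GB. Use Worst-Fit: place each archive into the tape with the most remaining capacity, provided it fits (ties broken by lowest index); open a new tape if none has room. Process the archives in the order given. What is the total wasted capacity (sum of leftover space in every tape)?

tape 1: place 327 GB, 73 GB left
tape 2: place 257 GB, 143 GB left
tape 3: place 351 GB, 49 GB left
tape 2: place 123 GB, 20 GB left
tape 1: place 61 GB, 12 GB left
tape 3: place 40 GB, 9 GB left
tape 4: place 226 GB, 174 GB left
tape 5: place 328 GB, 72 GB left
tape 4: place 141 GB, 33 GB left
tape 6: place 276 GB, 124 GB left
tape 6: place 110 GB, 14 GB left
tape 7: place 152 GB, 248 GB left
tape 8: place 393 GB, 7 GB left
tape 7: place 161 GB, 87 GB left
tape 9: place 167 GB, 233 GB left
tape 9: place 167 GB, 66 GB left
9 tapes × 400 GB = 3600 GB; used 3280 GB; unused 320 GB.

320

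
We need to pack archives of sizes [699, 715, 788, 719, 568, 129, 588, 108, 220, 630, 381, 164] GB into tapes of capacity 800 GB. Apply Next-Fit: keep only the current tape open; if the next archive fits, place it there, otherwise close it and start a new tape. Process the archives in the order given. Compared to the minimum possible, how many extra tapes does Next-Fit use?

1

Next-Fit: [699] [715] [788] [719] [568,129] [588,108] [220] [630] [381,164] → 9 tapes.
Total size 5709 GB; any packing needs at least ⌈5709/800⌉ = 8 tapes.
An optimal packing achieves that bound: [788] [719] [715] [699] [630,164] [588,129] [568,220] [381,108] → 8 tapes.
Excess: 9 − 8 = 1.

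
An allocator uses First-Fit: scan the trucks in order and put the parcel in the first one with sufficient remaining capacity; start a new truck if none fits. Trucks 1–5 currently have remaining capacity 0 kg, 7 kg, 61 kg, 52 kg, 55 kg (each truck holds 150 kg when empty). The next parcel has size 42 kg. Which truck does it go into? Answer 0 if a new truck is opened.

Trucks with room: truck 3 (61 kg), truck 4 (52 kg), truck 5 (55 kg).
The first with room is truck 3.

3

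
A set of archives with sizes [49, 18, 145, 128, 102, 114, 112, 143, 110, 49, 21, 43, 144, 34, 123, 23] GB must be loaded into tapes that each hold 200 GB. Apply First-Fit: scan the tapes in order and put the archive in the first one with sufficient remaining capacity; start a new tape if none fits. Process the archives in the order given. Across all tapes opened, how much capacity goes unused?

49 GB → tape 1 (remaining 151 GB)
18 GB → tape 1 (remaining 133 GB)
145 GB → tape 2 (remaining 55 GB)
128 GB → tape 1 (remaining 5 GB)
102 GB → tape 3 (remaining 98 GB)
114 GB → tape 4 (remaining 86 GB)
112 GB → tape 5 (remaining 88 GB)
143 GB → tape 6 (remaining 57 GB)
110 GB → tape 7 (remaining 90 GB)
49 GB → tape 2 (remaining 6 GB)
21 GB → tape 3 (remaining 77 GB)
43 GB → tape 3 (remaining 34 GB)
144 GB → tape 8 (remaining 56 GB)
34 GB → tape 3 (remaining 0 GB)
123 GB → tape 9 (remaining 77 GB)
23 GB → tape 4 (remaining 63 GB)
9 tapes × 200 GB = 1800 GB; used 1358 GB; unused 442 GB.

442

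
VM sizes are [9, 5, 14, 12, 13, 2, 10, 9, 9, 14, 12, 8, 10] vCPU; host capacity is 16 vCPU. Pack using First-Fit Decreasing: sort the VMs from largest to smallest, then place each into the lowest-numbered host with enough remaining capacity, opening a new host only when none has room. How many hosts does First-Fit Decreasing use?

Sorted descending: 14, 14, 13, 12, 12, 10, 10, 9, 9, 9, 8, 5, 2.
Put 14 vCPU in host 1; 2 vCPU remain.
Put 14 vCPU in host 2; 2 vCPU remain.
Put 13 vCPU in host 3; 3 vCPU remain.
Put 12 vCPU in host 4; 4 vCPU remain.
Put 12 vCPU in host 5; 4 vCPU remain.
Put 10 vCPU in host 6; 6 vCPU remain.
Put 10 vCPU in host 7; 6 vCPU remain.
Put 9 vCPU in host 8; 7 vCPU remain.
Put 9 vCPU in host 9; 7 vCPU remain.
Put 9 vCPU in host 10; 7 vCPU remain.
Put 8 vCPU in host 11; 8 vCPU remain.
Put 5 vCPU in host 6; 1 vCPU remain.
Put 2 vCPU in host 1; 0 vCPU remain.
Final hosts: [14,2] [14] [13] [12] [12] [10,5] [10] [9] [9] [9] [8].

11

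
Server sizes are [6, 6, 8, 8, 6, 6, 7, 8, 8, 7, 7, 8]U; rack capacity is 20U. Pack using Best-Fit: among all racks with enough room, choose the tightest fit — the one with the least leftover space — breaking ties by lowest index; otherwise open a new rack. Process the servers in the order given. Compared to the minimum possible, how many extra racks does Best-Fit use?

0

Best-Fit: [6,6,8] [8,6,6] [7,8] [8,7] [7,8] → 5 racks.
Total size 85U; any packing needs at least ⌈85/20⌉ = 5 racks.
So 5 is already optimal.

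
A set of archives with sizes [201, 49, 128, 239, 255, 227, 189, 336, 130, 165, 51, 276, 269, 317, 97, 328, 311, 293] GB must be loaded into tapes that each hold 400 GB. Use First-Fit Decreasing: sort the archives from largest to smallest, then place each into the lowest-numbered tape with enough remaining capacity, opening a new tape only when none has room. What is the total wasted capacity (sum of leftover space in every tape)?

Sorted descending: 336, 328, 317, 311, 293, 276, 269, 255, 239, 227, 201, 189, 165, 130, 128, 97, 51, 49.
336 GB → tape 1 (remaining 64 GB)
328 GB → tape 2 (remaining 72 GB)
317 GB → tape 3 (remaining 83 GB)
311 GB → tape 4 (remaining 89 GB)
293 GB → tape 5 (remaining 107 GB)
276 GB → tape 6 (remaining 124 GB)
269 GB → tape 7 (remaining 131 GB)
255 GB → tape 8 (remaining 145 GB)
239 GB → tape 9 (remaining 161 GB)
227 GB → tape 10 (remaining 173 GB)
201 GB → tape 11 (remaining 199 GB)
189 GB → tape 11 (remaining 10 GB)
165 GB → tape 10 (remaining 8 GB)
130 GB → tape 7 (remaining 1 GB)
128 GB → tape 8 (remaining 17 GB)
97 GB → tape 5 (remaining 10 GB)
51 GB → tape 1 (remaining 13 GB)
49 GB → tape 2 (remaining 23 GB)
11 tapes × 400 GB = 4400 GB; used 3861 GB; unused 539 GB.

539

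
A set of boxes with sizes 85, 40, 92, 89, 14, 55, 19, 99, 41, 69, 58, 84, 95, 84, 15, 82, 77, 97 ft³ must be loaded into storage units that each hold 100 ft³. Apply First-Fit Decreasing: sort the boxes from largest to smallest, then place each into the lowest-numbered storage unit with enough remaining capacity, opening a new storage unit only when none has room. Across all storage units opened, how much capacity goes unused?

Sorted descending: 99, 97, 95, 92, 89, 85, 84, 84, 82, 77, 69, 58, 55, 41, 40, 19, 15, 14.
99 ft³ → storage unit 1 (remaining 1 ft³)
97 ft³ → storage unit 2 (remaining 3 ft³)
95 ft³ → storage unit 3 (remaining 5 ft³)
92 ft³ → storage unit 4 (remaining 8 ft³)
89 ft³ → storage unit 5 (remaining 11 ft³)
85 ft³ → storage unit 6 (remaining 15 ft³)
84 ft³ → storage unit 7 (remaining 16 ft³)
84 ft³ → storage unit 8 (remaining 16 ft³)
82 ft³ → storage unit 9 (remaining 18 ft³)
77 ft³ → storage unit 10 (remaining 23 ft³)
69 ft³ → storage unit 11 (remaining 31 ft³)
58 ft³ → storage unit 12 (remaining 42 ft³)
55 ft³ → storage unit 13 (remaining 45 ft³)
41 ft³ → storage unit 12 (remaining 1 ft³)
40 ft³ → storage unit 13 (remaining 5 ft³)
19 ft³ → storage unit 10 (remaining 4 ft³)
15 ft³ → storage unit 6 (remaining 0 ft³)
14 ft³ → storage unit 7 (remaining 2 ft³)
13 storage units × 100 ft³ = 1300 ft³; used 1195 ft³; unused 105 ft³.

105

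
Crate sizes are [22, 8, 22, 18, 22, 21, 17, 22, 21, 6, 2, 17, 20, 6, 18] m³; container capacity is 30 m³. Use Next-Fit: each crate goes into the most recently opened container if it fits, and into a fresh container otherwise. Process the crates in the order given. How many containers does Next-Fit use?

Put 22 m³ in container 1; 8 m³ remain.
Put 8 m³ in container 1; 0 m³ remain.
Put 22 m³ in container 2; 8 m³ remain.
Put 18 m³ in container 3; 12 m³ remain.
Put 22 m³ in container 4; 8 m³ remain.
Put 21 m³ in container 5; 9 m³ remain.
Put 17 m³ in container 6; 13 m³ remain.
Put 22 m³ in container 7; 8 m³ remain.
Put 21 m³ in container 8; 9 m³ remain.
Put 6 m³ in container 8; 3 m³ remain.
Put 2 m³ in container 8; 1 m³ remain.
Put 17 m³ in container 9; 13 m³ remain.
Put 20 m³ in container 10; 10 m³ remain.
Put 6 m³ in container 10; 4 m³ remain.
Put 18 m³ in container 11; 12 m³ remain.
Final containers: [22,8] [22] [18] [22] [21] [17] [22] [21,6,2] [17] [20,6] [18].

11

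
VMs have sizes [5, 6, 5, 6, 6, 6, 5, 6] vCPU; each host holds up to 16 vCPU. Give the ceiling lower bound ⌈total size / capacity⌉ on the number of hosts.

3 hosts

Total size = 5 + 6 + 5 + 6 + 6 + 6 + 5 + 6 = 45 vCPU.
⌈45 / 16⌉ = 3.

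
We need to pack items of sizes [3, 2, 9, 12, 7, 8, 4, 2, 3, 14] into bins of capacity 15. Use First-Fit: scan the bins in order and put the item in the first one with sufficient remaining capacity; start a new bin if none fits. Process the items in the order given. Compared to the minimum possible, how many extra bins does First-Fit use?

0

First-Fit: [3,2,9] [12,2] [7,8] [4,3] [14] → 5 bins.
Total size 64; any packing needs at least ⌈64/15⌉ = 5 bins.
So 5 is already optimal.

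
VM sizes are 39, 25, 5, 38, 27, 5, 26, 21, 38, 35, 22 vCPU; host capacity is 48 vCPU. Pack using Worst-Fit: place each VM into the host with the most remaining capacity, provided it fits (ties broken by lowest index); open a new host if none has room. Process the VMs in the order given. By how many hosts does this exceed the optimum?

Worst-Fit: [39] [25,5] [38] [27,5] [26,21] [38] [35] [22] → 8 hosts.
7 VMs exceed 24 vCPU (half the capacity), and no two of those can share a host, so at least 7 hosts are needed.
An optimal packing achieves that bound: [39,5] [38,5] [38] [35] [27,21] [26,22] [25] → 7 hosts.
Excess: 8 − 7 = 1.

1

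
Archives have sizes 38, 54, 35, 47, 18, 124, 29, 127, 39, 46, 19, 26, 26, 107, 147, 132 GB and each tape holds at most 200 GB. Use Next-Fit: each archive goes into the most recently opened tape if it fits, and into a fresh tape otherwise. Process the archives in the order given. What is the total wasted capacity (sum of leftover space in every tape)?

386

tape 1: place 38 GB, 162 GB left
tape 1: place 54 GB, 108 GB left
tape 1: place 35 GB, 73 GB left
tape 1: place 47 GB, 26 GB left
tape 1: place 18 GB, 8 GB left
tape 2: place 124 GB, 76 GB left
tape 2: place 29 GB, 47 GB left
tape 3: place 127 GB, 73 GB left
tape 3: place 39 GB, 34 GB left
tape 4: place 46 GB, 154 GB left
tape 4: place 19 GB, 135 GB left
tape 4: place 26 GB, 109 GB left
tape 4: place 26 GB, 83 GB left
tape 5: place 107 GB, 93 GB left
tape 6: place 147 GB, 53 GB left
tape 7: place 132 GB, 68 GB left
7 tapes × 200 GB = 1400 GB; used 1014 GB; unused 386 GB.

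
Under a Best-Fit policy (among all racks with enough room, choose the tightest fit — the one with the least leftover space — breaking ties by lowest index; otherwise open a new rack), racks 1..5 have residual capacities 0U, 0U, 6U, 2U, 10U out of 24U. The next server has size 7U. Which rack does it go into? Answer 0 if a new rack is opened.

Racks with room: rack 5 (10U).
Tightest fit is rack 5 with 10U free.

5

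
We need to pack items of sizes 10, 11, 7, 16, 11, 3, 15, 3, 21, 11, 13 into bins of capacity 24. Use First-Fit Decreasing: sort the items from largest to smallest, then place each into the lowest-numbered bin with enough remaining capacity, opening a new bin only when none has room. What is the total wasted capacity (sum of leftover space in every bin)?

Sorted descending: 21, 16, 15, 13, 11, 11, 11, 10, 7, 3, 3.
Put 21 in bin 1; 3 remain.
Put 16 in bin 2; 8 remain.
Put 15 in bin 3; 9 remain.
Put 13 in bin 4; 11 remain.
Put 11 in bin 4; 0 remain.
Put 11 in bin 5; 13 remain.
Put 11 in bin 5; 2 remain.
Put 10 in bin 6; 14 remain.
Put 7 in bin 2; 1 remain.
Put 3 in bin 1; 0 remain.
Put 3 in bin 3; 6 remain.
6 bins × 24 = 144; used 121; unused 23.

23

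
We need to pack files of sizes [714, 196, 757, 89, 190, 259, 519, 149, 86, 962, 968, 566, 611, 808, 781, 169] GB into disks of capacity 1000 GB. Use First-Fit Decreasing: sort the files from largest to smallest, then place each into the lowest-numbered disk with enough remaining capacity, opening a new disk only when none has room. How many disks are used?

9 disks

Sorted descending: 968, 962, 808, 781, 757, 714, 611, 566, 519, 259, 196, 190, 169, 149, 89, 86.
Put 968 GB in disk 1; 32 GB remain.
Put 962 GB in disk 2; 38 GB remain.
Put 808 GB in disk 3; 192 GB remain.
Put 781 GB in disk 4; 219 GB remain.
Put 757 GB in disk 5; 243 GB remain.
Put 714 GB in disk 6; 286 GB remain.
Put 611 GB in disk 7; 389 GB remain.
Put 566 GB in disk 8; 434 GB remain.
Put 519 GB in disk 9; 481 GB remain.
Put 259 GB in disk 6; 27 GB remain.
Put 196 GB in disk 4; 23 GB remain.
Put 190 GB in disk 3; 2 GB remain.
Put 169 GB in disk 5; 74 GB remain.
Put 149 GB in disk 7; 240 GB remain.
Put 89 GB in disk 7; 151 GB remain.
Put 86 GB in disk 7; 65 GB remain.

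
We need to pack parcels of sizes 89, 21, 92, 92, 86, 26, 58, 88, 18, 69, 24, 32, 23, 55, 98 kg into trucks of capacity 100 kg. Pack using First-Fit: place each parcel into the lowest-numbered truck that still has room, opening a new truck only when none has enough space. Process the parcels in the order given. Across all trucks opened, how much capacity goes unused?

truck 1: place 89 kg, 11 kg left
truck 2: place 21 kg, 79 kg left
truck 3: place 92 kg, 8 kg left
truck 4: place 92 kg, 8 kg left
truck 5: place 86 kg, 14 kg left
truck 2: place 26 kg, 53 kg left
truck 6: place 58 kg, 42 kg left
truck 7: place 88 kg, 12 kg left
truck 2: place 18 kg, 35 kg left
truck 8: place 69 kg, 31 kg left
truck 2: place 24 kg, 11 kg left
truck 6: place 32 kg, 10 kg left
truck 8: place 23 kg, 8 kg left
truck 9: place 55 kg, 45 kg left
truck 10: place 98 kg, 2 kg left
10 trucks × 100 kg = 1000 kg; used 871 kg; unused 129 kg.

129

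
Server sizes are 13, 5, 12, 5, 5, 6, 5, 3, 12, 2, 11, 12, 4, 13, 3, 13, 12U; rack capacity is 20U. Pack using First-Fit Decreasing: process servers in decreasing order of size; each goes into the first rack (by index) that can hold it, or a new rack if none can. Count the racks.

8

Sorted descending: 13, 13, 13, 12, 12, 12, 12, 11, 6, 5, 5, 5, 5, 4, 3, 3, 2.
Put 13U in rack 1; 7U remain.
Put 13U in rack 2; 7U remain.
Put 13U in rack 3; 7U remain.
Put 12U in rack 4; 8U remain.
Put 12U in rack 5; 8U remain.
Put 12U in rack 6; 8U remain.
Put 12U in rack 7; 8U remain.
Put 11U in rack 8; 9U remain.
Put 6U in rack 1; 1U remain.
Put 5U in rack 2; 2U remain.
Put 5U in rack 3; 2U remain.
Put 5U in rack 4; 3U remain.
Put 5U in rack 5; 3U remain.
Put 4U in rack 6; 4U remain.
Put 3U in rack 4; 0U remain.
Put 3U in rack 5; 0U remain.
Put 2U in rack 2; 0U remain.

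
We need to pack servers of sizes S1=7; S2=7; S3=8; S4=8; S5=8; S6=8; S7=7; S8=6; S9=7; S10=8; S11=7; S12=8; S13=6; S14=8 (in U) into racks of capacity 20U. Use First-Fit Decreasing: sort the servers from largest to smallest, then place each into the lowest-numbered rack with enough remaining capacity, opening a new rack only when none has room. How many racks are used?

6 racks

Sorted descending: 8, 8, 8, 8, 8, 8, 8, 7, 7, 7, 7, 7, 6, 6.
Put 8U in rack 1; 12U remain.
Put 8U in rack 1; 4U remain.
Put 8U in rack 2; 12U remain.
Put 8U in rack 2; 4U remain.
Put 8U in rack 3; 12U remain.
Put 8U in rack 3; 4U remain.
Put 8U in rack 4; 12U remain.
Put 7U in rack 4; 5U remain.
Put 7U in rack 5; 13U remain.
Put 7U in rack 5; 6U remain.
Put 7U in rack 6; 13U remain.
Put 7U in rack 6; 6U remain.
Put 6U in rack 5; 0U remain.
Put 6U in rack 6; 0U remain.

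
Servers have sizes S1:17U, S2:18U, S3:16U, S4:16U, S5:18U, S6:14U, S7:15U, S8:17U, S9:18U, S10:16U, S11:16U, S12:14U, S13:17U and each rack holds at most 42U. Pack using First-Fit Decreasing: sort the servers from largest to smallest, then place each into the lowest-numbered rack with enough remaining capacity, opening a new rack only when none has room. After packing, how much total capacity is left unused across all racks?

82

Sorted descending: 18, 18, 18, 17, 17, 17, 16, 16, 16, 16, 15, 14, 14.
Put 18U in rack 1; 24U remain.
Put 18U in rack 1; 6U remain.
Put 18U in rack 2; 24U remain.
Put 17U in rack 2; 7U remain.
Put 17U in rack 3; 25U remain.
Put 17U in rack 3; 8U remain.
Put 16U in rack 4; 26U remain.
Put 16U in rack 4; 10U remain.
Put 16U in rack 5; 26U remain.
Put 16U in rack 5; 10U remain.
Put 15U in rack 6; 27U remain.
Put 14U in rack 6; 13U remain.
Put 14U in rack 7; 28U remain.
7 racks × 42U = 294U; used 212U; unused 82U.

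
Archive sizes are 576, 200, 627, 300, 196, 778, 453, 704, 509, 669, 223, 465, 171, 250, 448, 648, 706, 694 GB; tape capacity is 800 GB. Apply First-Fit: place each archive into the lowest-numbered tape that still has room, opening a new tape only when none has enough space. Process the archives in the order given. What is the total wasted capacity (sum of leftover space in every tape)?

1783

Put 576 GB in tape 1; 224 GB remain.
Put 200 GB in tape 1; 24 GB remain.
Put 627 GB in tape 2; 173 GB remain.
Put 300 GB in tape 3; 500 GB remain.
Put 196 GB in tape 3; 304 GB remain.
Put 778 GB in tape 4; 22 GB remain.
Put 453 GB in tape 5; 347 GB remain.
Put 704 GB in tape 6; 96 GB remain.
Put 509 GB in tape 7; 291 GB remain.
Put 669 GB in tape 8; 131 GB remain.
Put 223 GB in tape 3; 81 GB remain.
Put 465 GB in tape 9; 335 GB remain.
Put 171 GB in tape 2; 2 GB remain.
Put 250 GB in tape 5; 97 GB remain.
Put 448 GB in tape 10; 352 GB remain.
Put 648 GB in tape 11; 152 GB remain.
Put 706 GB in tape 12; 94 GB remain.
Put 694 GB in tape 13; 106 GB remain.
13 tapes × 800 GB = 10400 GB; used 8617 GB; unused 1783 GB.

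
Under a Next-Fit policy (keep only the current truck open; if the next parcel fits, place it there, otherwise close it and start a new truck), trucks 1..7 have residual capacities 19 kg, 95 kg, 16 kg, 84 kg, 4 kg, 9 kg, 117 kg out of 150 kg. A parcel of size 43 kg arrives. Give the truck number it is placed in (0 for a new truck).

Next-Fit only looks at truck 7, which has 117 kg free.
43 kg fits there.

7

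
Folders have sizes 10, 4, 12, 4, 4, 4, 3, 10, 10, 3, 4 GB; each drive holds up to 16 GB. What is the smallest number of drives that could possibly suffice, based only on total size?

5

Total size = 10 + 4 + 12 + 4 + 4 + 4 + 3 + 10 + 10 + 3 + 4 = 68 GB.
⌈68 / 16⌉ = 5.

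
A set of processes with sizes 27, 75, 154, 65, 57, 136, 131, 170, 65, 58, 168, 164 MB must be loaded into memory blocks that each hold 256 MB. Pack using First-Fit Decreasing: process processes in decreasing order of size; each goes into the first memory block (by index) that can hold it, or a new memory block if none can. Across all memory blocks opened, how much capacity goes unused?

Sorted descending: 170, 168, 164, 154, 136, 131, 75, 65, 65, 58, 57, 27.
Put 170 MB in memory block 1; 86 MB remain.
Put 168 MB in memory block 2; 88 MB remain.
Put 164 MB in memory block 3; 92 MB remain.
Put 154 MB in memory block 4; 102 MB remain.
Put 136 MB in memory block 5; 120 MB remain.
Put 131 MB in memory block 6; 125 MB remain.
Put 75 MB in memory block 1; 11 MB remain.
Put 65 MB in memory block 2; 23 MB remain.
Put 65 MB in memory block 3; 27 MB remain.
Put 58 MB in memory block 4; 44 MB remain.
Put 57 MB in memory block 5; 63 MB remain.
Put 27 MB in memory block 3; 0 MB remain.
6 memory blocks × 256 MB = 1536 MB; used 1270 MB; unused 266 MB.

266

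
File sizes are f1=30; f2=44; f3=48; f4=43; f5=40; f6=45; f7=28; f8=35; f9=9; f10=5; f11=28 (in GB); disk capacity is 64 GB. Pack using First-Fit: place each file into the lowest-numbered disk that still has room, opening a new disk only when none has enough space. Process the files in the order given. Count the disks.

7 disks

Put f1 (30 GB) in disk 1; 34 GB remain.
Put f2 (44 GB) in disk 2; 20 GB remain.
Put f3 (48 GB) in disk 3; 16 GB remain.
Put f4 (43 GB) in disk 4; 21 GB remain.
Put f5 (40 GB) in disk 5; 24 GB remain.
Put f6 (45 GB) in disk 6; 19 GB remain.
Put f7 (28 GB) in disk 1; 6 GB remain.
Put f8 (35 GB) in disk 7; 29 GB remain.
Put f9 (9 GB) in disk 2; 11 GB remain.
Put f10 (5 GB) in disk 1; 1 GB remain.
Put f11 (28 GB) in disk 7; 1 GB remain.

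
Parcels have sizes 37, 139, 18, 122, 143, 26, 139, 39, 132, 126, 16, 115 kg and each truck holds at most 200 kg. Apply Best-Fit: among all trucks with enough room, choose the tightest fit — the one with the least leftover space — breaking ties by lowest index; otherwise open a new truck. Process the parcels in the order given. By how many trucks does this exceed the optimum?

Best-Fit: [37,139,18] [122] [143,26] [139,39,16] [132] [126] [115] → 7 trucks.
7 parcels exceed 100 kg (half the capacity), and no two of those can share a truck, so at least 7 trucks are needed.
So 7 is already optimal.

0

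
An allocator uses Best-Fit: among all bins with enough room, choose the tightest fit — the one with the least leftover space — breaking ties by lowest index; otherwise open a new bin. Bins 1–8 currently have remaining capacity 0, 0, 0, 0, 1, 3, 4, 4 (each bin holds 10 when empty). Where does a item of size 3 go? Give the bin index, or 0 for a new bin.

6

Bins with room: bin 6 (3), bin 7 (4), bin 8 (4).
Tightest fit is bin 6 with 3 free.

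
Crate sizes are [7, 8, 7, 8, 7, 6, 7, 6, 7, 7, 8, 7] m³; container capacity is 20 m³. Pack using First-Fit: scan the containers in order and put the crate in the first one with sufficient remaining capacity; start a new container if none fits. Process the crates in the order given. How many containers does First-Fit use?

7 m³ → container 1 (remaining 13 m³)
8 m³ → container 1 (remaining 5 m³)
7 m³ → container 2 (remaining 13 m³)
8 m³ → container 2 (remaining 5 m³)
7 m³ → container 3 (remaining 13 m³)
6 m³ → container 3 (remaining 7 m³)
7 m³ → container 3 (remaining 0 m³)
6 m³ → container 4 (remaining 14 m³)
7 m³ → container 4 (remaining 7 m³)
7 m³ → container 4 (remaining 0 m³)
8 m³ → container 5 (remaining 12 m³)
7 m³ → container 5 (remaining 5 m³)

5 containers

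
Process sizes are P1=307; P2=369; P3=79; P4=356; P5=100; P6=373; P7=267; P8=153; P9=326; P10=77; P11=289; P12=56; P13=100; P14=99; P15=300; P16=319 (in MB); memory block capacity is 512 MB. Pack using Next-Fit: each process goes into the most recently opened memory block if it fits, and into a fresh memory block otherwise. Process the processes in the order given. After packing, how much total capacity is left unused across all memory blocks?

memory block 1: place P1 (307 MB), 205 MB left
memory block 2: place P2 (369 MB), 143 MB left
memory block 2: place P3 (79 MB), 64 MB left
memory block 3: place P4 (356 MB), 156 MB left
memory block 3: place P5 (100 MB), 56 MB left
memory block 4: place P6 (373 MB), 139 MB left
memory block 5: place P7 (267 MB), 245 MB left
memory block 5: place P8 (153 MB), 92 MB left
memory block 6: place P9 (326 MB), 186 MB left
memory block 6: place P10 (77 MB), 109 MB left
memory block 7: place P11 (289 MB), 223 MB left
memory block 7: place P12 (56 MB), 167 MB left
memory block 7: place P13 (100 MB), 67 MB left
memory block 8: place P14 (99 MB), 413 MB left
memory block 8: place P15 (300 MB), 113 MB left
memory block 9: place P16 (319 MB), 193 MB left
9 memory blocks × 512 MB = 4608 MB; used 3570 MB; unused 1038 MB.

1038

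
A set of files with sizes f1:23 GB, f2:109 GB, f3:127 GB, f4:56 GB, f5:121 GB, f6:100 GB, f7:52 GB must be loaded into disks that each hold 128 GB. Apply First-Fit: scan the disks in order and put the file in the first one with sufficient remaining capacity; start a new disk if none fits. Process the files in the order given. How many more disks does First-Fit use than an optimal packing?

1

First-Fit: [23,56] [109] [127] [121] [100] [52] → 6 disks.
Total size 588 GB; any packing needs at least ⌈588/128⌉ = 5 disks.
An optimal packing achieves that bound: [127] [121] [109] [100,23] [56,52] → 5 disks.
Excess: 6 − 5 = 1.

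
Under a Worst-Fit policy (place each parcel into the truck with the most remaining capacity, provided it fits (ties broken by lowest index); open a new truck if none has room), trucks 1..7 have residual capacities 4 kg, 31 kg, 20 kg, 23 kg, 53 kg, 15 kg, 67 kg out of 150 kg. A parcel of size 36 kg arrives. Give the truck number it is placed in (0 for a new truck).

Trucks with room: truck 5 (53 kg), truck 7 (67 kg).
Most room is truck 7 with 67 kg free.

7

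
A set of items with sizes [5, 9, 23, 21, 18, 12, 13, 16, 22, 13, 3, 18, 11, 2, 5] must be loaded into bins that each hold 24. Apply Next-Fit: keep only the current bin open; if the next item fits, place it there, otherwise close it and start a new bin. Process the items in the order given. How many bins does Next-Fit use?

11

bin 1: place 5, 19 left
bin 1: place 9, 10 left
bin 2: place 23, 1 left
bin 3: place 21, 3 left
bin 4: place 18, 6 left
bin 5: place 12, 12 left
bin 6: place 13, 11 left
bin 7: place 16, 8 left
bin 8: place 22, 2 left
bin 9: place 13, 11 left
bin 9: place 3, 8 left
bin 10: place 18, 6 left
bin 11: place 11, 13 left
bin 11: place 2, 11 left
bin 11: place 5, 6 left
Final bins: [5,9] [23] [21] [18] [12] [13] [16] [22] [13,3] [18] [11,2,5].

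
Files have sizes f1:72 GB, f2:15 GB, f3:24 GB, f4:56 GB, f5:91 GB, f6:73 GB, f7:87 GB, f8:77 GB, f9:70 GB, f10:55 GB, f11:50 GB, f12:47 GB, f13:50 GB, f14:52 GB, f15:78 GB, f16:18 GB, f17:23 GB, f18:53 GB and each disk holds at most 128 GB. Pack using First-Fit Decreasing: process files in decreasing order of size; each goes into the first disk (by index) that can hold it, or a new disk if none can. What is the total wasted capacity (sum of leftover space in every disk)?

33

Sorted descending: 91, 87, 78, 77, 73, 72, 70, 56, 55, 53, 52, 50, 50, 47, 24, 23, 18, 15.
disk 1: place 91 GB, 37 GB left
disk 2: place 87 GB, 41 GB left
disk 3: place 78 GB, 50 GB left
disk 4: place 77 GB, 51 GB left
disk 5: place 73 GB, 55 GB left
disk 6: place 72 GB, 56 GB left
disk 7: place 70 GB, 58 GB left
disk 6: place 56 GB, 0 GB left
disk 5: place 55 GB, 0 GB left
disk 7: place 53 GB, 5 GB left
disk 8: place 52 GB, 76 GB left
disk 3: place 50 GB, 0 GB left
disk 4: place 50 GB, 1 GB left
disk 8: place 47 GB, 29 GB left
disk 1: place 24 GB, 13 GB left
disk 2: place 23 GB, 18 GB left
disk 2: place 18 GB, 0 GB left
disk 8: place 15 GB, 14 GB left
8 disks × 128 GB = 1024 GB; used 991 GB; unused 33 GB.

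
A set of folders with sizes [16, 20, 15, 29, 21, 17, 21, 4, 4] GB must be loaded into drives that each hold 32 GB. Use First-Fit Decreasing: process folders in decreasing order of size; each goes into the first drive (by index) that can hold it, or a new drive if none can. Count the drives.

Sorted descending: 29, 21, 21, 20, 17, 16, 15, 4, 4.
Put 29 GB in drive 1; 3 GB remain.
Put 21 GB in drive 2; 11 GB remain.
Put 21 GB in drive 3; 11 GB remain.
Put 20 GB in drive 4; 12 GB remain.
Put 17 GB in drive 5; 15 GB remain.
Put 16 GB in drive 6; 16 GB remain.
Put 15 GB in drive 5; 0 GB remain.
Put 4 GB in drive 2; 7 GB remain.
Put 4 GB in drive 2; 3 GB remain.

6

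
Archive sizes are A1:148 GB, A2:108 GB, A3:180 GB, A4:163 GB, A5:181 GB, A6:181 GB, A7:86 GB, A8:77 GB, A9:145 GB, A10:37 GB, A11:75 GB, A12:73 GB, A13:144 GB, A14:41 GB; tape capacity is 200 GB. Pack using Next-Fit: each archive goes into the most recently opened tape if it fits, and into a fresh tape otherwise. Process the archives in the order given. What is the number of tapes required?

10

Put A1 (148 GB) in tape 1; 52 GB remain.
Put A2 (108 GB) in tape 2; 92 GB remain.
Put A3 (180 GB) in tape 3; 20 GB remain.
Put A4 (163 GB) in tape 4; 37 GB remain.
Put A5 (181 GB) in tape 5; 19 GB remain.
Put A6 (181 GB) in tape 6; 19 GB remain.
Put A7 (86 GB) in tape 7; 114 GB remain.
Put A8 (77 GB) in tape 7; 37 GB remain.
Put A9 (145 GB) in tape 8; 55 GB remain.
Put A10 (37 GB) in tape 8; 18 GB remain.
Put A11 (75 GB) in tape 9; 125 GB remain.
Put A12 (73 GB) in tape 9; 52 GB remain.
Put A13 (144 GB) in tape 10; 56 GB remain.
Put A14 (41 GB) in tape 10; 15 GB remain.
Final tapes: [148] [108] [180] [163] [181] [181] [86,77] [145,37] [75,73] [144,41].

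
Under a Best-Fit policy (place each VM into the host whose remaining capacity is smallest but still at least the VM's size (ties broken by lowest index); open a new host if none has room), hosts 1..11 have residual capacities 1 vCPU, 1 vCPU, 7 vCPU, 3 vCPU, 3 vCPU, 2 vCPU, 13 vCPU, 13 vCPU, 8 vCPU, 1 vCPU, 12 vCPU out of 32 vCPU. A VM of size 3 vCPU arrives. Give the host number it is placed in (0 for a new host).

Hosts with room: host 3 (7 vCPU), host 4 (3 vCPU), host 5 (3 vCPU), host 7 (13 vCPU), host 8 (13 vCPU), host 9 (8 vCPU), host 11 (12 vCPU).
Tightest fit is host 4 with 3 vCPU free.

4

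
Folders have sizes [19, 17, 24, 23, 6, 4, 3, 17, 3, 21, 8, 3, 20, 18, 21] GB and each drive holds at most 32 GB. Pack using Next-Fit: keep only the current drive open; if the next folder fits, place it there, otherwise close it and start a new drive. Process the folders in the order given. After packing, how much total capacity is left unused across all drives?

81

drive 1: place 19 GB, 13 GB left
drive 2: place 17 GB, 15 GB left
drive 3: place 24 GB, 8 GB left
drive 4: place 23 GB, 9 GB left
drive 4: place 6 GB, 3 GB left
drive 5: place 4 GB, 28 GB left
drive 5: place 3 GB, 25 GB left
drive 5: place 17 GB, 8 GB left
drive 5: place 3 GB, 5 GB left
drive 6: place 21 GB, 11 GB left
drive 6: place 8 GB, 3 GB left
drive 6: place 3 GB, 0 GB left
drive 7: place 20 GB, 12 GB left
drive 8: place 18 GB, 14 GB left
drive 9: place 21 GB, 11 GB left
9 drives × 32 GB = 288 GB; used 207 GB; unused 81 GB.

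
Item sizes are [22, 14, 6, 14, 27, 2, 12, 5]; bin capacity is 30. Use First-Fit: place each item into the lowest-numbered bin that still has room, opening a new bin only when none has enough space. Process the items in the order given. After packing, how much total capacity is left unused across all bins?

22 → bin 1 (remaining 8)
14 → bin 2 (remaining 16)
6 → bin 1 (remaining 2)
14 → bin 2 (remaining 2)
27 → bin 3 (remaining 3)
2 → bin 1 (remaining 0)
12 → bin 4 (remaining 18)
5 → bin 4 (remaining 13)
4 bins × 30 = 120; used 102; unused 18.

18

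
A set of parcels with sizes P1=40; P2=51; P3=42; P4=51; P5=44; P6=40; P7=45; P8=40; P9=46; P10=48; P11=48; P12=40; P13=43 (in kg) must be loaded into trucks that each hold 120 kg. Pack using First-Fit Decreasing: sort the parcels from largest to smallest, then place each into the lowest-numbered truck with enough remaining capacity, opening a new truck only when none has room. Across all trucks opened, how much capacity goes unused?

142

Sorted descending: 51, 51, 48, 48, 46, 45, 44, 43, 42, 40, 40, 40, 40.
51 kg → truck 1 (remaining 69 kg)
51 kg → truck 1 (remaining 18 kg)
48 kg → truck 2 (remaining 72 kg)
48 kg → truck 2 (remaining 24 kg)
46 kg → truck 3 (remaining 74 kg)
45 kg → truck 3 (remaining 29 kg)
44 kg → truck 4 (remaining 76 kg)
43 kg → truck 4 (remaining 33 kg)
42 kg → truck 5 (remaining 78 kg)
40 kg → truck 5 (remaining 38 kg)
40 kg → truck 6 (remaining 80 kg)
40 kg → truck 6 (remaining 40 kg)
40 kg → truck 6 (remaining 0 kg)
6 trucks × 120 kg = 720 kg; used 578 kg; unused 142 kg.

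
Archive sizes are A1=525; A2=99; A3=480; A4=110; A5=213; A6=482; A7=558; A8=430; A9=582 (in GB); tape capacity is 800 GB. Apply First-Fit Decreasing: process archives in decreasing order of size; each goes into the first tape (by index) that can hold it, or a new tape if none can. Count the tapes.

Sorted descending: 582, 558, 525, 482, 480, 430, 213, 110, 99.
582 GB → tape 1 (remaining 218 GB)
558 GB → tape 2 (remaining 242 GB)
525 GB → tape 3 (remaining 275 GB)
482 GB → tape 4 (remaining 318 GB)
480 GB → tape 5 (remaining 320 GB)
430 GB → tape 6 (remaining 370 GB)
213 GB → tape 1 (remaining 5 GB)
110 GB → tape 2 (remaining 132 GB)
99 GB → tape 2 (remaining 33 GB)
Final tapes: [582,213] [558,110,99] [525] [482] [480] [430].

6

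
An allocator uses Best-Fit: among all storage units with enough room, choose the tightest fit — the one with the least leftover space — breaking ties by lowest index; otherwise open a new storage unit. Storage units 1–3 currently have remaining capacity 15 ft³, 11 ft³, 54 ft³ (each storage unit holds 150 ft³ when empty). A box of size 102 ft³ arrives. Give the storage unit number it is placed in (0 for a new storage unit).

0

No storage unit has ≥ 102 ft³ free, so a new storage unit is opened.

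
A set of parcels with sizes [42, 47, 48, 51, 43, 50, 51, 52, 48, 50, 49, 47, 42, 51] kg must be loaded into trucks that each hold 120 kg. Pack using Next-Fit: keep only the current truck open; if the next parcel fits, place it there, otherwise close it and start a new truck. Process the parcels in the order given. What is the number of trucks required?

Put 42 kg in truck 1; 78 kg remain.
Put 47 kg in truck 1; 31 kg remain.
Put 48 kg in truck 2; 72 kg remain.
Put 51 kg in truck 2; 21 kg remain.
Put 43 kg in truck 3; 77 kg remain.
Put 50 kg in truck 3; 27 kg remain.
Put 51 kg in truck 4; 69 kg remain.
Put 52 kg in truck 4; 17 kg remain.
Put 48 kg in truck 5; 72 kg remain.
Put 50 kg in truck 5; 22 kg remain.
Put 49 kg in truck 6; 71 kg remain.
Put 47 kg in truck 6; 24 kg remain.
Put 42 kg in truck 7; 78 kg remain.
Put 51 kg in truck 7; 27 kg remain.

7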